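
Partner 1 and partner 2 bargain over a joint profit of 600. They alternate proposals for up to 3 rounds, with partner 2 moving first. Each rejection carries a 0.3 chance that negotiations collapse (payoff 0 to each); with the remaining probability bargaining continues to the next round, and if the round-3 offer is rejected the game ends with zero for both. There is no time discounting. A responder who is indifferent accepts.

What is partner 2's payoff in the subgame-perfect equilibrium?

474

Round 3 (partner 2 proposes): rejection yields 0 for partner 1; partner 2 offers 0 and keeps 600.
Round 2 (partner 1 proposes): rejecting gives partner 2 an expected 0.7 × 600 = 420, so partner 1 offers 420, keeping 180.
Round 1 (partner 2 proposes): rejecting gives partner 1 an expected 0.7 × 180 = 126, so partner 2 offers 126, keeping 474.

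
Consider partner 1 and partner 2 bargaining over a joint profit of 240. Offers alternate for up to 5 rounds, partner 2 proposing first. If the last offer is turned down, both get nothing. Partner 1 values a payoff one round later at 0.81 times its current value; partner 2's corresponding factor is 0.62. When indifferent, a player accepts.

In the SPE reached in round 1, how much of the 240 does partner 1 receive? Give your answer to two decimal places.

110.97

Round 5 (partner 2 proposes): partner 1 will accept anything ≥ 0, so partner 2 offers 0 and keeps 240.
Round 4 (partner 1 proposes): partner 2 can get 240 next round, worth 0.62 × 240 = 148.8 now; partner 1 offers that and keeps 91.2.
Round 3 (partner 2 proposes): partner 1 can get 91.2 next round, worth 0.81 × 91.2 = 73.872 now; partner 2 offers that and keeps 166.128.
Round 2 (partner 1 proposes): partner 2 can get 166.128 next round, worth 0.62 × 166.128 = 102.99936 now; partner 1 offers that and keeps 137.00064.
Round 1 (partner 2 proposes): partner 1 can get 137.00064 next round, worth 0.81 × 137.00064 = 110.9705184 now; partner 2 offers that and keeps 129.0294816.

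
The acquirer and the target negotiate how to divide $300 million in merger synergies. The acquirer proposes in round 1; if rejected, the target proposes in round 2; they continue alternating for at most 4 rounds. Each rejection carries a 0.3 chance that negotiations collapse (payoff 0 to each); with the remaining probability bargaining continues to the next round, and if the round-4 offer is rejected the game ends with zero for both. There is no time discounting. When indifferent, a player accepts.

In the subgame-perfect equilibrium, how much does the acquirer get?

134.1

By backward induction:
Round 4 (the target proposes): rejection yields 0 for the acquirer; the target offers 0 and keeps 300.
Round 3 (the acquirer proposes): rejecting gives the target an expected 0.7 × 300 = 210. The acquirer offers 210 and keeps 300 − 210 = 90.
Round 2 (the target proposes): rejecting gives the acquirer an expected 0.7 × 90 = 63; the target offers that and keeps 237.
Round 1 (the acquirer proposes): rejecting gives the target an expected 0.7 × 237 = 165.9, so the acquirer offers 165.9, keeping 134.1.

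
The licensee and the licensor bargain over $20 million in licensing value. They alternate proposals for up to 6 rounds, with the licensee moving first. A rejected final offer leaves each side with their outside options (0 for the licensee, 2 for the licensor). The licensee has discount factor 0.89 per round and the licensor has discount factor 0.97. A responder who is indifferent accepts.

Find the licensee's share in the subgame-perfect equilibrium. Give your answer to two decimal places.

Round 6 (the licensor proposes): rejection yields 0 for the licensee; the licensor offers 0 and keeps 20.
Round 5 (the licensee proposes): the licensor can get 20 next round, worth 0.97 × 20 = 19.4 now; the licensee offers that and keeps 0.6.
Round 4 (the licensor proposes): the licensee can get 0.6 next round, worth 0.89 × 0.6 = 0.534 now; the licensor offers that and keeps 19.466.
Round 3 (the licensee proposes): the licensor can get 19.466 next round, worth 0.97 × 19.466 = 18.88202 now; the licensee offers that and keeps 1.11798.
Round 2 (the licensor proposes): the licensee can get 1.11798 next round, worth 0.89 × 1.11798 = 0.9950022 now. The licensor offers 0.9950022 and keeps 20 − 0.9950022 = 19.0049978.
Round 1 (the licensee proposes): the licensor can get 19.0049978 next round, worth 0.97 × 19.0049978 = 18.434847866 now, so the licensee offers 18.434847866, keeping 1.565152134.

1.57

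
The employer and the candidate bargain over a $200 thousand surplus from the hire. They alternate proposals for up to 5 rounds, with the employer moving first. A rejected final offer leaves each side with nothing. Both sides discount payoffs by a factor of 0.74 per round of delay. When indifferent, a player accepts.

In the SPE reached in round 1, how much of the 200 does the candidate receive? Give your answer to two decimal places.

59.55

Round 5 (the employer proposes): the candidate will accept anything ≥ 0, so the employer offers 0 and keeps 200.
Round 4 (the candidate proposes): the employer can get 200 next round, worth 0.74 × 200 = 148 now, so the candidate offers 148, keeping 52.
Round 3 (the employer proposes): the candidate can get 52 next round, worth 0.74 × 52 = 38.48 now. The employer offers 38.48 and keeps 200 − 38.48 = 161.52.
Round 2 (the candidate proposes): the employer can get 161.52 next round, worth 0.74 × 161.52 = 119.5248 now. The candidate offers 119.5248 and keeps 200 − 119.5248 = 80.4752.
Round 1 (the employer proposes): the candidate can get 80.4752 next round, worth 0.74 × 80.4752 = 59.551648 now, so the employer offers 59.551648, keeping 140.448352.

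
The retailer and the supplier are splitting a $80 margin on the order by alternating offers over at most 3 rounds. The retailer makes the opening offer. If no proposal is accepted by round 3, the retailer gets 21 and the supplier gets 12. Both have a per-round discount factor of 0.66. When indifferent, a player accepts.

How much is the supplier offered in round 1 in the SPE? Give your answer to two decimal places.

Round 3 (the retailer proposes): the supplier gets 12 if talks fail, so the retailer offers 12 and keeps 68.
Round 2 (the supplier proposes): the retailer can get 68 next round, worth 0.66 × 68 = 44.88 now, so the supplier offers 44.88, keeping 35.12.
Round 1 (the retailer proposes): the supplier can get 35.12 next round, worth 0.66 × 35.12 = 23.1792 now. The retailer offers 23.1792 and keeps 80 − 23.1792 = 56.8208.

23.18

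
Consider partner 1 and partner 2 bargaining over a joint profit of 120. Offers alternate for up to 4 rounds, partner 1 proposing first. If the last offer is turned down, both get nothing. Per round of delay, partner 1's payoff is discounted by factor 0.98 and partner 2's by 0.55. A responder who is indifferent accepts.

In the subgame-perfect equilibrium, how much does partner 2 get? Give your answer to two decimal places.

36.89

Solve by backward induction from round 4.
Round 4 (partner 2 proposes): rejection yields 0 for partner 1; partner 2 offers 0 and keeps 120.
Round 3 (partner 1 proposes): partner 2 can get 120 next round, worth 0.55 × 120 = 66 now; partner 1 offers that and keeps 54.
Round 2 (partner 2 proposes): partner 1 can get 54 next round, worth 0.98 × 54 = 52.92 now, so partner 2 offers 52.92, keeping 67.08.
Round 1 (partner 1 proposes): partner 2 can get 67.08 next round, worth 0.55 × 67.08 = 36.894 now. Partner 1 offers 36.894 and keeps 120 − 36.894 = 83.106.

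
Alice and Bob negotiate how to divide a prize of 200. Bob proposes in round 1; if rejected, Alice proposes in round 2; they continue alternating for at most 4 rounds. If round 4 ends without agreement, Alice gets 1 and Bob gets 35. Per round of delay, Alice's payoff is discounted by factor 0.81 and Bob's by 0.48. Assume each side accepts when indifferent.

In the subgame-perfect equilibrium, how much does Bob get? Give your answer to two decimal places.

Round 4 (Alice proposes): Bob gets 35 if talks fail, so Alice offers 35 and keeps 165.
Round 3 (Bob proposes): Alice can get 165 next round, worth 0.81 × 165 = 133.65 now; Bob offers that and keeps 66.35.
Round 2 (Alice proposes): Bob can get 66.35 next round, worth 0.48 × 66.35 = 31.848 now; Alice offers that and keeps 168.152.
Round 1 (Bob proposes): Alice can get 168.152 next round, worth 0.81 × 168.152 = 136.20312 now, so Bob offers 136.20312, keeping 63.79688.

63.80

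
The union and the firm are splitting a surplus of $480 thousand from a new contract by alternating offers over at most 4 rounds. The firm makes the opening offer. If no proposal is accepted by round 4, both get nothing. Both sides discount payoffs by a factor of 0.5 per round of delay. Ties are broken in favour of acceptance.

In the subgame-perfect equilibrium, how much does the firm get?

Solve by backward induction from round 4.
Round 4 (the union proposes): the firm will accept anything ≥ 0, so the union offers 0 and keeps 480.
Round 3 (the firm proposes): the union can get 480 next round, worth 0.5 × 480 = 240 now. The firm offers 240 and keeps 480 − 240 = 240.
Round 2 (the union proposes): the firm can get 240 next round, worth 0.5 × 240 = 120 now; the union offers that and keeps 360.
Round 1 (the firm proposes): the union can get 360 next round, worth 0.5 × 360 = 180 now. The firm offers 180 and keeps 480 − 180 = 300.

300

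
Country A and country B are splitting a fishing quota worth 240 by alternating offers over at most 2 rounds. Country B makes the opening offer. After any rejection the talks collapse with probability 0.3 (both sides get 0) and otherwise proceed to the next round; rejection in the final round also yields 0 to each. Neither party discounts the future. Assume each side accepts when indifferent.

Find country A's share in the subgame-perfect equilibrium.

168

Round 2 (country A proposes): country B will accept anything ≥ 0, so country A offers 0 and keeps 240.
Round 1 (country B proposes): rejecting gives country A an expected 0.7 × 240 = 168; country B offers that and keeps 72.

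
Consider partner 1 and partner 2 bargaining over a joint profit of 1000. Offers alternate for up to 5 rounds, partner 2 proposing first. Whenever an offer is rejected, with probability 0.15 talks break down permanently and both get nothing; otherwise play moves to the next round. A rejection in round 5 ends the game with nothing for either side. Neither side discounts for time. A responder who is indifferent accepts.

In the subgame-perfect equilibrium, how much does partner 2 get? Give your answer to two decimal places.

Round 5 (partner 2 proposes): rejection yields 0 for partner 1; partner 2 offers 0 and keeps 1000.
Round 4 (partner 1 proposes): rejecting gives partner 2 an expected 0.85 × 1000 = 850. Partner 1 offers 850 and keeps 1000 − 850 = 150.
Round 3 (partner 2 proposes): rejecting gives partner 1 an expected 0.85 × 150 = 127.5; partner 2 offers that and keeps 872.5.
Round 2 (partner 1 proposes): rejecting gives partner 2 an expected 0.85 × 872.5 = 741.625, so partner 1 offers 741.625, keeping 258.375.
Round 1 (partner 2 proposes): rejecting gives partner 1 an expected 0.85 × 258.375 = 219.61875; partner 2 offers that and keeps 780.38125.

780.38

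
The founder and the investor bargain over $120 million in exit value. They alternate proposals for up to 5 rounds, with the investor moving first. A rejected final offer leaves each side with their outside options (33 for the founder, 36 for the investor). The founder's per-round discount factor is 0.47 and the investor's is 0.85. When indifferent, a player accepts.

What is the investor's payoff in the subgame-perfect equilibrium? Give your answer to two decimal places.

102.89

Round 5 (the investor proposes): the founder gets 33 if talks fail, so the investor offers 33 and keeps 87.
Round 4 (the founder proposes): the investor can get 87 next round, worth 0.85 × 87 = 73.95 now, so the founder offers 73.95, keeping 46.05.
Round 3 (the investor proposes): the founder can get 46.05 next round, worth 0.47 × 46.05 = 21.6435 now; the investor offers that and keeps 98.3565.
Round 2 (the founder proposes): the investor can get 98.3565 next round, worth 0.85 × 98.3565 = 83.603025 now; the founder offers that and keeps 36.396975.
Round 1 (the investor proposes): the founder can get 36.396975 next round, worth 0.47 × 36.396975 = 17.10657825 now. The investor offers 17.10657825 and keeps 120 − 17.10657825 = 102.89342175.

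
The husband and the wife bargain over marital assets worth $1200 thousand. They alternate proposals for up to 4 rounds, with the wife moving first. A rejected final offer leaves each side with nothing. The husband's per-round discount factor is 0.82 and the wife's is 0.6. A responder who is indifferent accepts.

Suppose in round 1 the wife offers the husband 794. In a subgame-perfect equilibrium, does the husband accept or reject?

Reject

Work out the husband's continuation value if the offer is rejected.
Round 4 (the husband proposes): the wife will accept anything ≥ 0, so the husband offers 0 and keeps 1200.
Round 3 (the wife proposes): the husband can get 1200 next round, worth 0.82 × 1200 = 984 now; the wife offers that and keeps 216.
Round 2 (the husband proposes): the wife can get 216 next round, worth 0.6 × 216 = 129.6 now; the husband offers that and keeps 1070.4.
So by rejecting in round 1, the husband gets 1070.4 next round, worth 0.82 × 1070.4 = 877.728 now.
Offer 794 < 877.728, so the husband rejects.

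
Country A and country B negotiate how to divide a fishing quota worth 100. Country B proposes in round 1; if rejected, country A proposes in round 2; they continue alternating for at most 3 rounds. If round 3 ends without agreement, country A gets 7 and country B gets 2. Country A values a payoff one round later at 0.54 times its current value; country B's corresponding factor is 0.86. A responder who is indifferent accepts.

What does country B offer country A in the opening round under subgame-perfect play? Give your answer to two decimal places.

Solve by backward induction from round 3.
Round 3 (country B proposes): country A gets 7 if talks fail, so country B offers 7 and keeps 93.
Round 2 (country A proposes): country B can get 93 next round, worth 0.86 × 93 = 79.98 now, so country A offers 79.98, keeping 20.02.
Round 1 (country B proposes): country A can get 20.02 next round, worth 0.54 × 20.02 = 10.8108 now, so country B offers 10.8108, keeping 89.1892.

10.81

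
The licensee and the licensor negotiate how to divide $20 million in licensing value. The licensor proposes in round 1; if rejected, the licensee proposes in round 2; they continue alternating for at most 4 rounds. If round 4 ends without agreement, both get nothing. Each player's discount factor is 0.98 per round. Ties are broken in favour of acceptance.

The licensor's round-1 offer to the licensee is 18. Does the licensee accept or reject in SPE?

Reject

Work out the licensee's continuation value if the offer is rejected.
Round 4 (the licensee proposes): rejection yields 0 for the licensor; the licensee offers 0 and keeps 20.
Round 3 (the licensor proposes): the licensee can get 20 next round, worth 0.98 × 20 = 19.6 now, so the licensor offers 19.6, keeping 0.4.
Round 2 (the licensee proposes): the licensor can get 0.4 next round, worth 0.98 × 0.4 = 0.392 now; the licensee offers that and keeps 19.608.
So by rejecting in round 1, the licensee gets 19.608 next round, worth 0.98 × 19.608 = 19.21584 now.
Offer 18 < 19.21584, so the licensee rejects.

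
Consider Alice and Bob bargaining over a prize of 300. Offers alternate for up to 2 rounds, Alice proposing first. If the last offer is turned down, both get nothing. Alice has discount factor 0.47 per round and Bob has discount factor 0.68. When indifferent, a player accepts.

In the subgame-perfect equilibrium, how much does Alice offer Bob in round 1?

Round 2 (Bob proposes): rejection yields 0 for Alice; Bob offers 0 and keeps 300.
Round 1 (Alice proposes): Bob can get 300 next round, worth 0.68 × 300 = 204 now; Alice offers that and keeps 96.

204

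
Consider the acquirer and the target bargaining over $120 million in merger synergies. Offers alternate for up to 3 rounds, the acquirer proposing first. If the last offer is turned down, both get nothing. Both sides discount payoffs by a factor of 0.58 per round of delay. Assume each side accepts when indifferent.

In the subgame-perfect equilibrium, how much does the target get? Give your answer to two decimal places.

Round 3 (the acquirer proposes): rejection yields 0 for the target; the acquirer offers 0 and keeps 120.
Round 2 (the target proposes): the acquirer can get 120 next round, worth 0.58 × 120 = 69.6 now; the target offers that and keeps 50.4.
Round 1 (the acquirer proposes): the target can get 50.4 next round, worth 0.58 × 50.4 = 29.232 now; the acquirer offers that and keeps 90.768.

29.23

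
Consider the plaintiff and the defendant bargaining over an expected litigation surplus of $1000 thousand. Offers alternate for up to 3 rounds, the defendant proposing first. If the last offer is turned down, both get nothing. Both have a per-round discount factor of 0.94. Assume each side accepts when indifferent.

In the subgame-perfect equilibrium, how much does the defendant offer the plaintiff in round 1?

Round 3 (the defendant proposes): rejection yields 0 for the plaintiff; the defendant offers 0 and keeps 1000.
Round 2 (the plaintiff proposes): the defendant can get 1000 next round, worth 0.94 × 1000 = 940 now. The plaintiff offers 940 and keeps 1000 − 940 = 60.
Round 1 (the defendant proposes): the plaintiff can get 60 next round, worth 0.94 × 60 = 56.4 now; the defendant offers that and keeps 943.6.

56.4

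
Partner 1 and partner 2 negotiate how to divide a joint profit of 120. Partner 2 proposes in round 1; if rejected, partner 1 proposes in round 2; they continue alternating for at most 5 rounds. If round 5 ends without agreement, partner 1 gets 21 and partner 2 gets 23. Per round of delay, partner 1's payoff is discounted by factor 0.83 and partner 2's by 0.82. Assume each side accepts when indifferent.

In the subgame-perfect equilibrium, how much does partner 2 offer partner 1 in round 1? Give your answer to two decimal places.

39.86

Work backward from the last round.
Round 5 (partner 2 proposes): partner 1 gets 21 if talks fail, so partner 2 offers 21 and keeps 99.
Round 4 (partner 1 proposes): partner 2 can get 99 next round, worth 0.82 × 99 = 81.18 now; partner 1 offers that and keeps 38.82.
Round 3 (partner 2 proposes): partner 1 can get 38.82 next round, worth 0.83 × 38.82 = 32.2206 now, so partner 2 offers 32.2206, keeping 87.7794.
Round 2 (partner 1 proposes): partner 2 can get 87.7794 next round, worth 0.82 × 87.7794 = 71.979108 now. Partner 1 offers 71.979108 and keeps 120 − 71.979108 = 48.020892.
Round 1 (partner 2 proposes): partner 1 can get 48.020892 next round, worth 0.83 × 48.020892 = 39.85734036 now, so partner 2 offers 39.85734036, keeping 80.14265964.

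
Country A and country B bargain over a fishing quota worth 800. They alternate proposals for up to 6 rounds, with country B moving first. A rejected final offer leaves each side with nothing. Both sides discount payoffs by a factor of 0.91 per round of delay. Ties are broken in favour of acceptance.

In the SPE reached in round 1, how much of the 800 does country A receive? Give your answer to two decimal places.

619.00

Solve by backward induction from round 6.
Round 6 (country A proposes): rejection yields 0 for country B; country A offers 0 and keeps 800.
Round 5 (country B proposes): country A can get 800 next round, worth 0.91 × 800 = 728 now; country B offers that and keeps 72.
Round 4 (country A proposes): country B can get 72 next round, worth 0.91 × 72 = 65.52 now. Country A offers 65.52 and keeps 800 − 65.52 = 734.48.
Round 3 (country B proposes): country A can get 734.48 next round, worth 0.91 × 734.48 = 668.3768 now; country B offers that and keeps 131.6232.
Round 2 (country A proposes): country B can get 131.6232 next round, worth 0.91 × 131.6232 = 119.777112 now, so country A offers 119.777112, keeping 680.222888.
Round 1 (country B proposes): country A can get 680.222888 next round, worth 0.91 × 680.222888 = 619.00282808 now; country B offers that and keeps 180.99717192.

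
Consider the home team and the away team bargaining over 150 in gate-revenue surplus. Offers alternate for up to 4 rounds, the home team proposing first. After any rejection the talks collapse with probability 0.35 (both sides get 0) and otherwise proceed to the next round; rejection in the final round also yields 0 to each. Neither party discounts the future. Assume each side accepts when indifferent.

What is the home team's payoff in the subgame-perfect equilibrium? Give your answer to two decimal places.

74.68

Round 4 (the away team proposes): rejection yields 0 for the home team; the away team offers 0 and keeps 150.
Round 3 (the home team proposes): rejecting gives the away team an expected 0.65 × 150 = 97.5. The home team offers 97.5 and keeps 150 − 97.5 = 52.5.
Round 2 (the away team proposes): rejecting gives the home team an expected 0.65 × 52.5 = 34.125, so the away team offers 34.125, keeping 115.875.
Round 1 (the home team proposes): rejecting gives the away team an expected 0.65 × 115.875 = 75.31875. The home team offers 75.31875 and keeps 150 − 75.31875 = 74.68125.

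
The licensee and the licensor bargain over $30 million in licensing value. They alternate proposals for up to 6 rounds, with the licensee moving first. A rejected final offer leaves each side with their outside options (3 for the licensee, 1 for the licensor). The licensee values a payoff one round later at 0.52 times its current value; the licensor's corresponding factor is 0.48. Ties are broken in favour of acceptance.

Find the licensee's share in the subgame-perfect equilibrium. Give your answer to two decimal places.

Round 6 (the licensor proposes): the licensee gets 3 if talks fail, so the licensor offers 3 and keeps 27.
Round 5 (the licensee proposes): the licensor can get 27 next round, worth 0.48 × 27 = 12.96 now. The licensee offers 12.96 and keeps 30 − 12.96 = 17.04.
Round 4 (the licensor proposes): the licensee can get 17.04 next round, worth 0.52 × 17.04 = 8.8608 now; the licensor offers that and keeps 21.1392.
Round 3 (the licensee proposes): the licensor can get 21.1392 next round, worth 0.48 × 21.1392 = 10.146816 now. The licensee offers 10.146816 and keeps 30 − 10.146816 = 19.853184.
Round 2 (the licensor proposes): the licensee can get 19.853184 next round, worth 0.52 × 19.853184 = 10.32365568 now, so the licensor offers 10.32365568, keeping 19.67634432.
Round 1 (the licensee proposes): the licensor can get 19.67634432 next round, worth 0.48 × 19.67634432 = 9.4446452736 now; the licensee offers that and keeps 20.5553547264.

20.56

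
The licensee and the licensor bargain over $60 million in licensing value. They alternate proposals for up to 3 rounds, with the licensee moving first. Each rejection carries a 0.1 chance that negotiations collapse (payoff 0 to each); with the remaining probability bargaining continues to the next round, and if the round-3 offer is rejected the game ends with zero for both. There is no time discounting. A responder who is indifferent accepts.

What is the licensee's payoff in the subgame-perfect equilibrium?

By backward induction:
Round 3 (the licensee proposes): rejection yields 0 for the licensor; the licensee offers 0 and keeps 60.
Round 2 (the licensor proposes): rejecting gives the licensee an expected 0.9 × 60 = 54. The licensor offers 54 and keeps 60 − 54 = 6.
Round 1 (the licensee proposes): rejecting gives the licensor an expected 0.9 × 6 = 5.4. The licensee offers 5.4 and keeps 60 − 5.4 = 54.6.

54.6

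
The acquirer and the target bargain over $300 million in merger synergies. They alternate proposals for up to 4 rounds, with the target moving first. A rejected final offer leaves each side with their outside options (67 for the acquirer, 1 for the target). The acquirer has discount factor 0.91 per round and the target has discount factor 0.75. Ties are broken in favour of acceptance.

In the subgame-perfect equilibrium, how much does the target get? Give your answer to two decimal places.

46.05

Round 4 (the acquirer proposes): the target gets 1 if talks fail, so the acquirer offers 1 and keeps 299.
Round 3 (the target proposes): the acquirer can get 299 next round, worth 0.91 × 299 = 272.09 now; the target offers that and keeps 27.91.
Round 2 (the acquirer proposes): the target can get 27.91 next round, worth 0.75 × 27.91 = 20.9325 now, so the acquirer offers 20.9325, keeping 279.0675.
Round 1 (the target proposes): the acquirer can get 279.0675 next round, worth 0.91 × 279.0675 = 253.951425 now, so the target offers 253.951425, keeping 46.048575.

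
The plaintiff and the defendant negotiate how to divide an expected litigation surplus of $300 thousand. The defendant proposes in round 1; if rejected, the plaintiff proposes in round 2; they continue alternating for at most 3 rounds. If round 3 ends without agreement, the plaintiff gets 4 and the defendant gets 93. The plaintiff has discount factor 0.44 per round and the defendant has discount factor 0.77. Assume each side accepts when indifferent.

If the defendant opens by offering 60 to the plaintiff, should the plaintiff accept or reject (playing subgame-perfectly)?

Round 3 (the defendant proposes): the plaintiff gets 4 if talks fail, so the defendant offers 4 and keeps 296.
Round 2 (the plaintiff proposes): the defendant can get 296 next round, worth 0.77 × 296 = 227.92 now, so the plaintiff offers 227.92, keeping 72.08.
So by rejecting in round 1, the plaintiff gets 72.08 next round, worth 0.44 × 72.08 = 31.7152 now.
Offer 60 ≥ 31.7152, so the plaintiff accepts.

Accept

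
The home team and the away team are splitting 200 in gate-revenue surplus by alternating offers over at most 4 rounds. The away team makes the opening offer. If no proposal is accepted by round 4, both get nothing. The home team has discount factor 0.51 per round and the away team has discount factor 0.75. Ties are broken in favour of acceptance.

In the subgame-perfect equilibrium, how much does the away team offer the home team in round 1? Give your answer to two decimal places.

64.52

Round 4 (the home team proposes): rejection yields 0 for the away team; the home team offers 0 and keeps 200.
Round 3 (the away team proposes): the home team can get 200 next round, worth 0.51 × 200 = 102 now; the away team offers that and keeps 98.
Round 2 (the home team proposes): the away team can get 98 next round, worth 0.75 × 98 = 73.5 now; the home team offers that and keeps 126.5.
Round 1 (the away team proposes): the home team can get 126.5 next round, worth 0.51 × 126.5 = 64.515 now, so the away team offers 64.515, keeping 135.485.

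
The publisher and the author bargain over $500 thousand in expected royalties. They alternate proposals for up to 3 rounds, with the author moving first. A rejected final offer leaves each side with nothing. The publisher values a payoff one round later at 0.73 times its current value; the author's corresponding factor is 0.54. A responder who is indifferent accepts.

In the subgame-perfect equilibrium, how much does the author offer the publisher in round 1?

167.9

Solve by backward induction from round 3.
Round 3 (the author proposes): rejection yields 0 for the publisher; the author offers 0 and keeps 500.
Round 2 (the publisher proposes): the author can get 500 next round, worth 0.54 × 500 = 270 now; the publisher offers that and keeps 230.
Round 1 (the author proposes): the publisher can get 230 next round, worth 0.73 × 230 = 167.9 now, so the author offers 167.9, keeping 332.1.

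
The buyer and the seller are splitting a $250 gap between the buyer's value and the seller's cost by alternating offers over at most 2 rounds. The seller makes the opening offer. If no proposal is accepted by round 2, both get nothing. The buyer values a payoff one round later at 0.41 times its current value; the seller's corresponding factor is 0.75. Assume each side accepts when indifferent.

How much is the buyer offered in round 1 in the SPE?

Round 2 (the buyer proposes): rejection yields 0 for the seller; the buyer offers 0 and keeps 250.
Round 1 (the seller proposes): the buyer can get 250 next round, worth 0.41 × 250 = 102.5 now. The seller offers 102.5 and keeps 250 − 102.5 = 147.5.

102.5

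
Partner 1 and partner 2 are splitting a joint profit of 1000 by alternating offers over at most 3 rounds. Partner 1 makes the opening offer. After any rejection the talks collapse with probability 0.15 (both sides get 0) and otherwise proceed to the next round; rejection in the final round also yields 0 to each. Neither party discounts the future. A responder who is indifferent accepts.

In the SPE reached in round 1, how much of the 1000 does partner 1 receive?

872.5

Round 3 (partner 1 proposes): rejection yields 0 for partner 2; partner 1 offers 0 and keeps 1000.
Round 2 (partner 2 proposes): rejecting gives partner 1 an expected 0.85 × 1000 = 850, so partner 2 offers 850, keeping 150.
Round 1 (partner 1 proposes): rejecting gives partner 2 an expected 0.85 × 150 = 127.5, so partner 1 offers 127.5, keeping 872.5.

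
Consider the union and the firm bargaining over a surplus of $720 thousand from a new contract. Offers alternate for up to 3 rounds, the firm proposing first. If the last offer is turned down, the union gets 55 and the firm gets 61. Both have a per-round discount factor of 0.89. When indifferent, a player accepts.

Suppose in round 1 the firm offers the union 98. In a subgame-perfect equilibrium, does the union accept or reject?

Round 3 (the firm proposes): the union gets 55 if talks fail, so the firm offers 55 and keeps 665.
Round 2 (the union proposes): the firm can get 665 next round, worth 0.89 × 665 = 591.85 now. The union offers 591.85 and keeps 720 − 591.85 = 128.15.
So by rejecting in round 1, the union gets 128.15 next round, worth 0.89 × 128.15 = 114.0535 now.
Offer 98 < 114.0535, so the union rejects.

Reject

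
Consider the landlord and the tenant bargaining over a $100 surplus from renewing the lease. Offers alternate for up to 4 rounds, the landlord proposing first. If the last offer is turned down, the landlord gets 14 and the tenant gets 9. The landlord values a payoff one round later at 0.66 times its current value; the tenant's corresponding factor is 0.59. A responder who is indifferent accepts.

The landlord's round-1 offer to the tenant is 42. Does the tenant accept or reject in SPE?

Round 4 (the tenant proposes): the landlord gets 14 if talks fail, so the tenant offers 14 and keeps 86.
Round 3 (the landlord proposes): the tenant can get 86 next round, worth 0.59 × 86 = 50.74 now. The landlord offers 50.74 and keeps 100 − 50.74 = 49.26.
Round 2 (the tenant proposes): the landlord can get 49.26 next round, worth 0.66 × 49.26 = 32.5116 now. The tenant offers 32.5116 and keeps 100 − 32.5116 = 67.4884.
So by rejecting in round 1, the tenant gets 67.4884 next round, worth 0.59 × 67.4884 = 39.818156 now.
Offer 42 ≥ 39.818156, so the tenant accepts.

Accept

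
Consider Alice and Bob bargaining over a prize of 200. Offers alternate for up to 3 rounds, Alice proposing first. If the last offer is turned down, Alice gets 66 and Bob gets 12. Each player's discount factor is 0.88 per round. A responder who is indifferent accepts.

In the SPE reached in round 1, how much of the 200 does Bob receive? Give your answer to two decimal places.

Round 3 (Alice proposes): Bob gets 12 if talks fail, so Alice offers 12 and keeps 188.
Round 2 (Bob proposes): Alice can get 188 next round, worth 0.88 × 188 = 165.44 now. Bob offers 165.44 and keeps 200 − 165.44 = 34.56.
Round 1 (Alice proposes): Bob can get 34.56 next round, worth 0.88 × 34.56 = 30.4128 now; Alice offers that and keeps 169.5872.

30.41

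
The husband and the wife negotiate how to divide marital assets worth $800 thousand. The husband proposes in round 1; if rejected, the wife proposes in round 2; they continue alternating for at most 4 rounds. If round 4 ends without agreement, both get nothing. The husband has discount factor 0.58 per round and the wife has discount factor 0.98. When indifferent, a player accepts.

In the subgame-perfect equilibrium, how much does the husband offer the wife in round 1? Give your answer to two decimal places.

Round 4 (the wife proposes): rejection yields 0 for the husband; the wife offers 0 and keeps 800.
Round 3 (the husband proposes): the wife can get 800 next round, worth 0.98 × 800 = 784 now. The husband offers 784 and keeps 800 − 784 = 16.
Round 2 (the wife proposes): the husband can get 16 next round, worth 0.58 × 16 = 9.28 now, so the wife offers 9.28, keeping 790.72.
Round 1 (the husband proposes): the wife can get 790.72 next round, worth 0.98 × 790.72 = 774.9056 now, so the husband offers 774.9056, keeping 25.0944.

774.91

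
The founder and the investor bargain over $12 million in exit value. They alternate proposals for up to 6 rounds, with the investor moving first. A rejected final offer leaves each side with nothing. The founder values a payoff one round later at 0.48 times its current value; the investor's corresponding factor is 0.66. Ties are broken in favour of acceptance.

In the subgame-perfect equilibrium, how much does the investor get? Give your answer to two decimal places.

8.84

Round 6 (the founder proposes): rejection yields 0 for the investor; the founder offers 0 and keeps 12.
Round 5 (the investor proposes): the founder can get 12 next round, worth 0.48 × 12 = 5.76 now; the investor offers that and keeps 6.24.
Round 4 (the founder proposes): the investor can get 6.24 next round, worth 0.66 × 6.24 = 4.1184 now; the founder offers that and keeps 7.8816.
Round 3 (the investor proposes): the founder can get 7.8816 next round, worth 0.48 × 7.8816 = 3.783168 now. The investor offers 3.783168 and keeps 12 − 3.783168 = 8.216832.
Round 2 (the founder proposes): the investor can get 8.216832 next round, worth 0.66 × 8.216832 = 5.42310912 now, so the founder offers 5.42310912, keeping 6.57689088.
Round 1 (the investor proposes): the founder can get 6.57689088 next round, worth 0.48 × 6.57689088 = 3.1569076224 now, so the investor offers 3.1569076224, keeping 8.8430923776.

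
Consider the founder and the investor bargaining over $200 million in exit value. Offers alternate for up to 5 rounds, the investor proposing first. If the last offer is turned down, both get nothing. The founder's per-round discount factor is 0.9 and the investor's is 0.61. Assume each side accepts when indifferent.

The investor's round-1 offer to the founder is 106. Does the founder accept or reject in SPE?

Reject

Work out the founder's continuation value if the offer is rejected.
Round 5 (the investor proposes): rejection yields 0 for the founder; the investor offers 0 and keeps 200.
Round 4 (the founder proposes): the investor can get 200 next round, worth 0.61 × 200 = 122 now, so the founder offers 122, keeping 78.
Round 3 (the investor proposes): the founder can get 78 next round, worth 0.9 × 78 = 70.2 now; the investor offers that and keeps 129.8.
Round 2 (the founder proposes): the investor can get 129.8 next round, worth 0.61 × 129.8 = 79.178 now. The founder offers 79.178 and keeps 200 − 79.178 = 120.822.
So by rejecting in round 1, the founder gets 120.822 next round, worth 0.9 × 120.822 = 108.7398 now.
Offer 106 < 108.7398, so the founder rejects.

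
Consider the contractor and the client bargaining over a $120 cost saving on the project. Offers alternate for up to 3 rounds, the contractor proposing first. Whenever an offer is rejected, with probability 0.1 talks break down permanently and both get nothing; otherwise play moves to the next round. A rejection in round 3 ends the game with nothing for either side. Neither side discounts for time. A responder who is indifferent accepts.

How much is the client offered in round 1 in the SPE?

By backward induction:
Round 3 (the contractor proposes): the client will accept anything ≥ 0, so the contractor offers 0 and keeps 120.
Round 2 (the client proposes): rejecting gives the contractor an expected 0.9 × 120 = 108. The client offers 108 and keeps 120 − 108 = 12.
Round 1 (the contractor proposes): rejecting gives the client an expected 0.9 × 12 = 10.8. The contractor offers 10.8 and keeps 120 − 10.8 = 109.2.

10.8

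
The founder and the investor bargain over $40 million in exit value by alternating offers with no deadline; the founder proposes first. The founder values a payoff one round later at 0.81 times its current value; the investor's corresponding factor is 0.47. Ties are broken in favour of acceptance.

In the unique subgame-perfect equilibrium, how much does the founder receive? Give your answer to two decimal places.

34.23

Let x be the founder's share when the founder proposes and y be the investor's share when the investor proposes.
The investor accepts iff offered ≥ 0.47·y, so x = 40 − 0.47y. Symmetrically y = 40 − 0.81x.
Substituting: x = 40 − 0.47(40 − 0.81x), giving x(1 − 0.81·0.47) = 40(1 − 0.47).
So x = 40 × 0.53 / 0.6193 ≈ 34.2322, and the investor receives 40 − x ≈ 5.7678.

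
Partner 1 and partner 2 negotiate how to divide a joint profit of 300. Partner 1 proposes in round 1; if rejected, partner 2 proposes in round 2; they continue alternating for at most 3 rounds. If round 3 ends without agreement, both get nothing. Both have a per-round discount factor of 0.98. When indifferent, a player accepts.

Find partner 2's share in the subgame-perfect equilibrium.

5.88

Round 3 (partner 1 proposes): rejection yields 0 for partner 2; partner 1 offers 0 and keeps 300.
Round 2 (partner 2 proposes): partner 1 can get 300 next round, worth 0.98 × 300 = 294 now, so partner 2 offers 294, keeping 6.
Round 1 (partner 1 proposes): partner 2 can get 6 next round, worth 0.98 × 6 = 5.88 now, so partner 1 offers 5.88, keeping 294.12.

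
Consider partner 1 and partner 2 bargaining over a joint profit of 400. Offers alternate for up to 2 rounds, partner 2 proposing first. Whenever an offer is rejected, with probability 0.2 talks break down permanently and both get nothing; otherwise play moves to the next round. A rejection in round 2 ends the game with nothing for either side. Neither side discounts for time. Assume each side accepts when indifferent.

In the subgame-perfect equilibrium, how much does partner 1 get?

320

Round 2 (partner 1 proposes): rejection yields 0 for partner 2; partner 1 offers 0 and keeps 400.
Round 1 (partner 2 proposes): rejecting gives partner 1 an expected 0.8 × 400 = 320; partner 2 offers that and keeps 80.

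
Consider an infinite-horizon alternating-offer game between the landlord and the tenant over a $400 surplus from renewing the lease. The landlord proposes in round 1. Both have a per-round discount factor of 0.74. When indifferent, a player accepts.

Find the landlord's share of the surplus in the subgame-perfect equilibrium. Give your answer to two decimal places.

229.89

In a stationary SPE each proposer offers the other exactly their discounted continuation value.
If the landlord keeps x when proposing and the tenant keeps y when proposing, then x = 400 − 0.74y and y = 400 − 0.74x.
Solving: x = 400(1 − 0.74) / (1 − 0.74·0.74) = 104 / 0.4524 ≈ 229.8851.
The tenant gets 400 − 229.8851 ≈ 170.1149.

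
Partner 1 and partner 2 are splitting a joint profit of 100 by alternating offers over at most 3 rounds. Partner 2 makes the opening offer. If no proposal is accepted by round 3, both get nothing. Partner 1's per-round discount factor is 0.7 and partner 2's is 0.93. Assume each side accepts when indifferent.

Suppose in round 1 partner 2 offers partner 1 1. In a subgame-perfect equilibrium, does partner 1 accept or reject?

Work out partner 1's continuation value if the offer is rejected.
Round 3 (partner 2 proposes): rejection yields 0 for partner 1; partner 2 offers 0 and keeps 100.
Round 2 (partner 1 proposes): partner 2 can get 100 next round, worth 0.93 × 100 = 93 now; partner 1 offers that and keeps 7.
So by rejecting in round 1, partner 1 gets 7 next round, worth 0.7 × 7 = 4.9 now.
Offer 1 < 4.9, so partner 1 rejects.

Reject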